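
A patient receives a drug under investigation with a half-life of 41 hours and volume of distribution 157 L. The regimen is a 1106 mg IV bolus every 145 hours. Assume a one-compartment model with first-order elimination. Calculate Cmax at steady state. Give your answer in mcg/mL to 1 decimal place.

k = ln2/t½ = ln2/41 ≈ 0.016906 h⁻¹; fraction remaining f = e^(−kτ) = e^(−0.016906×145) ≈ 0.0862.
At steady state, accumulation factor R = 1/(1 − e^(−kτ)) ≈ 1.0943.
Single-dose peak C₀ = D/Vd = 1106/157 ≈ 7.045 mcg/mL.
Cmax,ss = C₀/(1 − f) ≈ 7.045/0.9138 ≈ 7.710 mcg/mL.

7.7 mcg/mL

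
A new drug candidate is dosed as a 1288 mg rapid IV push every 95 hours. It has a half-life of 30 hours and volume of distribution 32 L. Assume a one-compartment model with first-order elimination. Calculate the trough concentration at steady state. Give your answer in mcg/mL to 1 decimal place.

5.0 mcg/mL

k = ln2/t½ = ln2/30 ≈ 0.023105 h⁻¹; fraction remaining f = e^(−kτ) = e^(−0.023105×95) ≈ 0.1114.
At steady state, accumulation factor R = 1/(1 − e^(−kτ)) ≈ 1.1254.
Each bolus raises the concentration by D/Vd = 1288/32 ≈ 40.250 mcg/mL.
Cmax,ss = C₀/(1 − f) ≈ 40.250/0.8886 ≈ 45.296 mcg/mL.
Steady-state trough Cmin,ss = Cmax,ss·f ≈ 45.296 × 0.1114 ≈ 5.046 mcg/mL.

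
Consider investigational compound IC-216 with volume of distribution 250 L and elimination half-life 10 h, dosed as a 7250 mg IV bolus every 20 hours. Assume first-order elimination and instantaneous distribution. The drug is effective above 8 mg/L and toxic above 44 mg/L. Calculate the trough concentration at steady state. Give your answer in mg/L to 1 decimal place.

9.7 mg/L

The dosing interval is 2 half-lives, so f = 2^(−2) = 0.25.
At steady state, R = 1/(1 − 0.25) = 4/3.
Single-dose peak C₀ = D/Vd = 7250/250 = 29 mg/L.
Steady-state peak Cmax,ss = C₀·R = 29 × 4/3 ≈ 38.667 mg/L.
Steady-state trough Cmin,ss = Cmax,ss·f ≈ 38.667 × 0.25 ≈ 9.667 mg/L.
Trough 9.7 mg/L vs MEC 8 mg/L: adequate.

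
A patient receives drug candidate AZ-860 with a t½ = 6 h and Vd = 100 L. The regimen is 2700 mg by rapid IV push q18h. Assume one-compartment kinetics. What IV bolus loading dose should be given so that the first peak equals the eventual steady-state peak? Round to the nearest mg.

3086 mg

f = (1/2)^(18/6) ≈ 0.125000; accumulation ratio R = 1/(1−f) ≈ 1.14286.
Loading dose to hit Cmax,ss on first dose: D_load = D_maint·R ≈ 2700 × 1.14286 ≈ 3085.72 mg.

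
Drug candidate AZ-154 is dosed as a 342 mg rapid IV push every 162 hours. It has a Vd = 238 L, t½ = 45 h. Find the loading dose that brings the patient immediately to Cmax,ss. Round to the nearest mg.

373 mg

f = (1/2)^(162/45) ≈ 0.082469; accumulation ratio R = 1/(1−f) ≈ 1.08988.
Loading dose to hit Cmax,ss on first dose: D_load = D_maint·R ≈ 342 × 1.08988 ≈ 372.74 mg.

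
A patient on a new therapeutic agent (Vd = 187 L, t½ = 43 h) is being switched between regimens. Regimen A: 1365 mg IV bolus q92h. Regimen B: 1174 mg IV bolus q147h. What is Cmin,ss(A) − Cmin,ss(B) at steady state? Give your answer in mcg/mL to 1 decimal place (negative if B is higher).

Regimen A: f = (1/2)^(92/43) ≈ 0.2270; Cmin,ss = (1365/187)·f/(1−f) ≈ 2.144 mcg/mL.
Regimen B: f = (1/2)^(147/43) ≈ 0.0935; Cmin,ss = (1174/187)·f/(1−f) ≈ 0.648 mcg/mL.
Difference ≈ 2.144 − 0.648 ≈ 1.496 mcg/mL.

1.5 mcg/mL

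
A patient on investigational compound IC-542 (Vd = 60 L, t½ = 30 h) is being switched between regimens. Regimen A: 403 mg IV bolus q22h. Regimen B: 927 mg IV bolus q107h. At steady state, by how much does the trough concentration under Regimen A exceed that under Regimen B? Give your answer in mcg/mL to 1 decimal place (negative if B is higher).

Regimen A: f = (1/2)^(22/30) ≈ 0.6015; Cmin,ss = (403/60)·f/(1−f) ≈ 10.138 mcg/mL.
Regimen B: f = (1/2)^(107/30) ≈ 0.0844; Cmin,ss = (927/60)·f/(1−f) ≈ 1.424 mcg/mL.
Difference ≈ 10.138 − 1.424 ≈ 8.714 mcg/mL.

8.7 mcg/mL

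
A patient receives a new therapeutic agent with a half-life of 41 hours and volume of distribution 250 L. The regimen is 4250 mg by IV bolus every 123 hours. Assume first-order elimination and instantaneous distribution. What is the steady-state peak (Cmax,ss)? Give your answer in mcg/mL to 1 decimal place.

19.4 mcg/mL

τ = 123 h = 3 half-lives, so f = (1/2)^3 = 0.125.
At steady state, R = 1/(1 − 0.125) = 8/7.
Single-dose peak C₀ = D/Vd = 4250/250 = 17 mcg/mL.
Steady-state peak Cmax,ss = C₀·R = 17 × 8/7 ≈ 19.429 mcg/mL.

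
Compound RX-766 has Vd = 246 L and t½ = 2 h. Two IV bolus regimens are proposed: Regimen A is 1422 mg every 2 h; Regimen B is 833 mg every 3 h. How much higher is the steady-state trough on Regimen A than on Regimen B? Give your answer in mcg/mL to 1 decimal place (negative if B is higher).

Regimen A: f = (1/2)^(2/2) ≈ 0.5000; Cmin,ss = (1422/246)·f/(1−f) ≈ 5.780 mcg/mL.
Regimen B: f = (1/2)^(3/2) ≈ 0.3536; Cmin,ss = (833/246)·f/(1−f) ≈ 1.852 mcg/mL.
Difference ≈ 5.780 − 1.852 ≈ 3.928 mcg/mL.

3.9 mcg/mL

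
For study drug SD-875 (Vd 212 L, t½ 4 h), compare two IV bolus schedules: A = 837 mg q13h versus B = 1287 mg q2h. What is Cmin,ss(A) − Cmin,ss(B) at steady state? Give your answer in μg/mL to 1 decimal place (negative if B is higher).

Regimen A: f = (1/2)^(13/4) ≈ 0.1051; Cmin,ss = (837/212)·f/(1−f) ≈ 0.464 μg/mL.
Regimen B: f = (1/2)^(2/4) ≈ 0.7071; Cmin,ss = (1287/212)·f/(1−f) ≈ 14.656 μg/mL.
Difference ≈ 0.464 − 14.656 ≈ -14.192 μg/mL.

-14.2 μg/mL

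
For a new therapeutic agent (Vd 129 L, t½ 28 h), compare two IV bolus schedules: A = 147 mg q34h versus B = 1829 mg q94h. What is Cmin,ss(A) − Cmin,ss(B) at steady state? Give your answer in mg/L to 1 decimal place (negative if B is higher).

Regimen A: f = (1/2)^(34/28) ≈ 0.4310; Cmin,ss = (147/129)·f/(1−f) ≈ 0.863 mg/L.
Regimen B: f = (1/2)^(94/28) ≈ 0.0976; Cmin,ss = (1829/129)·f/(1−f) ≈ 1.533 mg/L.
Difference ≈ 0.863 − 1.533 ≈ -0.670 mg/L.

-0.7 mg/L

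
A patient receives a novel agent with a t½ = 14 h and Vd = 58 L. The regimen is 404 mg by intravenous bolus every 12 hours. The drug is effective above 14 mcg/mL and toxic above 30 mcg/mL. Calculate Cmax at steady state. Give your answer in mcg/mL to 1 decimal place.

k = ln2/t½ = ln2/14 ≈ 0.049511 h⁻¹; fraction remaining f = e^(−kτ) = e^(−0.049511×12) ≈ 0.5520.
Accumulation ratio R = 1/(1 − f) ≈ 1/0.4480 ≈ 2.2321.
Each bolus raises the concentration by D/Vd = 404/58 ≈ 6.966 mcg/mL.
Cmax,ss = C₀/(1 − f) ≈ 6.966/0.4480 ≈ 15.549 mcg/mL.
Peak 15.5 mcg/mL vs MTC 30 mcg/mL: below toxic threshold.

15.5 mcg/mL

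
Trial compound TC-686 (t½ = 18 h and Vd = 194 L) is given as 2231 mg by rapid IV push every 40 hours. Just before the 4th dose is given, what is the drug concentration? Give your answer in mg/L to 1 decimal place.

f = (1/2)^(τ/t½) = (1/2)^(40/18) ≈ 0.2143.
C₀ = D/Vd = 2231/194 ≈ 11.500 mg/L.
Before the 4th dose, 3 doses have been given. Superposition: Cmin = C₀·(f + f² + … + f^3).
≈ 11.500 × (0.2143 + 0.0459 + 0.0098) ≈ 11.500 × 0.2700 ≈ 3.105 mg/L.

3.1 mg/L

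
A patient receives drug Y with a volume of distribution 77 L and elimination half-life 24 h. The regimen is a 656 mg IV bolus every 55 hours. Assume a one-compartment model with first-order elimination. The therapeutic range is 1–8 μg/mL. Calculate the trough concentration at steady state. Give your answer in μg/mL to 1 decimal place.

2.2 μg/mL

Over one 55-h interval, 55/24 ≈ 2.2917 half-lives elapse, leaving f ≈ 0.2042 of each dose.
Each bolus raises the concentration by D/Vd = 656/77 ≈ 8.519 μg/mL.
Steady-state trough Cmin,ss = C₀·f/(1−f) ≈ 8.519 × 0.2042/0.7958 ≈ 2.186 μg/mL.
Trough 2.2 μg/mL vs MEC 1 μg/mL: adequate.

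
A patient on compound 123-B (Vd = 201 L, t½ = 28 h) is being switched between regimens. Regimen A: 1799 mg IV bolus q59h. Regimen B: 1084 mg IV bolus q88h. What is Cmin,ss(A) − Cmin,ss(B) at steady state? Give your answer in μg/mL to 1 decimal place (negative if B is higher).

2.0 μg/mL

Regimen A: f = (1/2)^(59/28) ≈ 0.2321; Cmin,ss = (1799/201)·f/(1−f) ≈ 2.705 μg/mL.
Regimen B: f = (1/2)^(88/28) ≈ 0.1132; Cmin,ss = (1084/201)·f/(1−f) ≈ 0.688 μg/mL.
Difference ≈ 2.705 − 0.688 ≈ 2.017 μg/mL.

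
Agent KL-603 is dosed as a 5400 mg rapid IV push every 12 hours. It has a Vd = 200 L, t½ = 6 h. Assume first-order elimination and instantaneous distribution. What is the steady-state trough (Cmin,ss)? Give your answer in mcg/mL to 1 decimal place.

τ = 12 h = 2 half-lives, so f = (1/2)^2 = 0.25.
At steady state, R = 1/(1 − 0.25) = 4/3.
Single-dose peak C₀ = D/Vd = 5400/200 = 27 mcg/mL.
Steady-state peak Cmax,ss = C₀·R = 27 × 4/3 ≈ 36.000 mcg/mL.
Steady-state trough Cmin,ss = Cmax,ss·f ≈ 36.000 × 0.25 ≈ 9.000 mcg/mL.

9.0 mcg/mL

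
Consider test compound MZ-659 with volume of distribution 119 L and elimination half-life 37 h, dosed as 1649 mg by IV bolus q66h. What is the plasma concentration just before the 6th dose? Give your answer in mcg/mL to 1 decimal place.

5.7 mcg/mL

f = (1/2)^(τ/t½) = (1/2)^(66/37) ≈ 0.2904.
C₀ = D/Vd = 1649/119 ≈ 13.857 mcg/mL.
Before the 6th dose, 5 doses have been given. Superposition: Cmin = C₀·(f + f² + … + f^5).
≈ 13.857 × (0.2904 + 0.0843 + 0.0245 + 0.0071 + 0.0021) ≈ 13.857 × 0.4084 ≈ 5.659 mcg/mL.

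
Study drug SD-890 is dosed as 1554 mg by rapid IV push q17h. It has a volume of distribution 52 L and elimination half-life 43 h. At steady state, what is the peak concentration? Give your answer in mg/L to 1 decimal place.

k = ln2/t½ = ln2/43 ≈ 0.016120 h⁻¹; fraction remaining f = e^(−kτ) = e^(−0.016120×17) ≈ 0.7603.
At steady state, accumulation factor R = 1/(1 − e^(−kτ)) ≈ 4.1719.
Each bolus raises the concentration by D/Vd = 1554/52 ≈ 29.885 mg/L.
Cmax,ss = C₀/(1 − f) ≈ 29.885/0.2397 ≈ 124.677 mg/L.

124.7 mg/L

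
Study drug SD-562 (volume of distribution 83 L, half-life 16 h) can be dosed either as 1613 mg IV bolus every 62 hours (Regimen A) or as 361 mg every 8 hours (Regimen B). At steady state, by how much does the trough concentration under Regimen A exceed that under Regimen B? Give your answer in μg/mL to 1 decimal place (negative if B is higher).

-9.1 μg/mL

Regimen A: f = (1/2)^(62/16) ≈ 0.0682; Cmin,ss = (1613/83)·f/(1−f) ≈ 1.422 μg/mL.
Regimen B: f = (1/2)^(8/16) ≈ 0.7071; Cmin,ss = (361/83)·f/(1−f) ≈ 10.500 μg/mL.
Difference ≈ 1.422 − 10.500 ≈ -9.078 μg/mL.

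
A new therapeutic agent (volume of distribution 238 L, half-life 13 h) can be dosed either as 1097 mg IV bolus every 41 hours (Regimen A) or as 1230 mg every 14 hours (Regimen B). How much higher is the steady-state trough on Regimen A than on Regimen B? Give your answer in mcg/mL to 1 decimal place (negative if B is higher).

-4.1 mcg/mL

Regimen A: f = (1/2)^(41/13) ≈ 0.1124; Cmin,ss = (1097/238)·f/(1−f) ≈ 0.584 mcg/mL.
Regimen B: f = (1/2)^(14/13) ≈ 0.4740; Cmin,ss = (1230/238)·f/(1−f) ≈ 4.657 mcg/mL.
Difference ≈ 0.584 − 4.657 ≈ -4.073 mcg/mL.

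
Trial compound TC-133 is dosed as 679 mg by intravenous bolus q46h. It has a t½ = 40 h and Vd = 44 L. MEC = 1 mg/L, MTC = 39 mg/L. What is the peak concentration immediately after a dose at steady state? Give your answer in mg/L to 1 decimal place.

Over one 46-h interval, 46/40 ≈ 1.15 half-lives elapse, leaving f ≈ 0.4506 of each dose.
Accumulation ratio R = 1/(1 − f) ≈ 1/0.5494 ≈ 1.8202.
Single-dose peak C₀ = D/Vd = 679/44 ≈ 15.432 mg/L.
Cmax,ss = C₀/(1 − f) ≈ 15.432/0.5494 ≈ 28.089 mg/L.
Peak 28.1 mg/L vs MTC 39 mg/L: below toxic threshold.

28.1 mg/L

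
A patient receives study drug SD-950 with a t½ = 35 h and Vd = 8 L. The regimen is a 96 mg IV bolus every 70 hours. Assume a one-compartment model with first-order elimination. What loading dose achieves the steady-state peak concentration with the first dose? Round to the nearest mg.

128 mg

f = (1/2)^(70/35) ≈ 0.250000; accumulation ratio R = 1/(1−f) ≈ 1.33333.
Loading dose to hit Cmax,ss on first dose: D_load = D_maint·R ≈ 96 × 1.33333 ≈ 128.00 mg.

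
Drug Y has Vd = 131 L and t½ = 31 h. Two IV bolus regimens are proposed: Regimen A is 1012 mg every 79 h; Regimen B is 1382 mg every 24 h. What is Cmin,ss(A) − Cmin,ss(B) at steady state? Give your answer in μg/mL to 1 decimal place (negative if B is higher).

Regimen A: f = (1/2)^(79/31) ≈ 0.1709; Cmin,ss = (1012/131)·f/(1−f) ≈ 1.592 μg/mL.
Regimen B: f = (1/2)^(24/31) ≈ 0.5847; Cmin,ss = (1382/131)·f/(1−f) ≈ 14.853 μg/mL.
Difference ≈ 1.592 − 14.853 ≈ -13.261 μg/mL.

-13.3 μg/mL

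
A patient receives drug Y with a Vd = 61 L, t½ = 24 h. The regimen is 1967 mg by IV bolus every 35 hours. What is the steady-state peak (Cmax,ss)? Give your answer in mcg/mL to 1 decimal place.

50.7 mcg/mL

k = ln2/t½ = ln2/24 ≈ 0.028881 h⁻¹; fraction remaining f = e^(−kτ) = e^(−0.028881×35) ≈ 0.3639.
Accumulation ratio R = 1/(1 − f) ≈ 1/0.6361 ≈ 1.5721.
Single-dose peak C₀ = D/Vd = 1967/61 ≈ 32.246 mcg/mL.
Steady-state peak Cmax,ss = C₀·R ≈ 32.246 × 1.5721 ≈ 50.694 mcg/mL.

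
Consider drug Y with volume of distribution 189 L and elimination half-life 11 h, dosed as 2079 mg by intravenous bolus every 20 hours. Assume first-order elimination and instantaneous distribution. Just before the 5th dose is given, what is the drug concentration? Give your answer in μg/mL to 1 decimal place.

f = (1/2)^(τ/t½) = (1/2)^(20/11) ≈ 0.2836.
C₀ = D/Vd = 2079/189 ≈ 11.000 μg/mL.
Before the 5th dose, 4 doses have been given. Superposition: Cmin = C₀·(f + f² + … + f^4).
≈ 11.000 × (0.2836 + 0.0804 + 0.0228 + 0.0065) ≈ 11.000 × 0.3933 ≈ 4.326 μg/mL.

4.3 μg/mL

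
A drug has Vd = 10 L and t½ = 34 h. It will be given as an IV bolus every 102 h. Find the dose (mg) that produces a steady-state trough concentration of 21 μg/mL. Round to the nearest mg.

τ/t½ = 102/34 ≈ 3, so f = (1/2)^(102/34) ≈ 0.125000.
Cmin,ss = (D/Vd)·f/(1−f), so D = Cmin,ss·Vd·(1−f)/f.
D = 21 × 10 × (1−f)/f ≈ 21 × 10 × 7.00000 ≈ 1470.00 mg.

1470 mg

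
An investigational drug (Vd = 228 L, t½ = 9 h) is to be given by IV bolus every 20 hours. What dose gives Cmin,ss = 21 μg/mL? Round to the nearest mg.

17553 mg

τ/t½ = 20/9 ≈ 2.2222, so f = (1/2)^(20/9) ≈ 0.214311.
Cmin,ss = (D/Vd)·f/(1−f), so D = Cmin,ss·Vd·(1−f)/f.
D = 21 × 228 × (1−f)/f ≈ 21 × 228 × 3.66612 ≈ 17553.38 mg.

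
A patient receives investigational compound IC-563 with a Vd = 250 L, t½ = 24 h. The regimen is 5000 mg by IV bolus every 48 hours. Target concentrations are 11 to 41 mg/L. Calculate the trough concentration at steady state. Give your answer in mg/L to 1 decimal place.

τ = 48 h = 2 half-lives, so f = (1/2)^2 = 0.25.
At steady state, R = 1/(1 − 0.25) = 4/3.
Single-dose peak C₀ = D/Vd = 5000/250 = 20 mg/L.
Steady-state peak Cmax,ss = C₀·R = 20 × 4/3 ≈ 26.667 mg/L.
Steady-state trough Cmin,ss = Cmax,ss·f ≈ 26.667 × 0.25 ≈ 6.667 mg/L.
Trough 6.7 mg/L vs MEC 11 mg/L: subtherapeutic.

6.7 mg/L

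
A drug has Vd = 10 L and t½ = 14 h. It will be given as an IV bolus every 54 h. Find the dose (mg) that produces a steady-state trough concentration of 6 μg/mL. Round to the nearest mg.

809 mg

τ/t½ = 54/14 ≈ 3.8571, so f = (1/2)^(54/14) ≈ 0.069006.
Cmin,ss = (D/Vd)·f/(1−f), so D = Cmin,ss·Vd·(1−f)/f.
D = 6 × 10 × (1−f)/f ≈ 6 × 10 × 13.49149 ≈ 809.49 mg.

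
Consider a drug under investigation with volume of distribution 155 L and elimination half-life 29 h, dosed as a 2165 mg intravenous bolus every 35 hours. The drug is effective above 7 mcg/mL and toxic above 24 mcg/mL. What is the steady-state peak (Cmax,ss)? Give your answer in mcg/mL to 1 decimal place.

k = ln2/t½ = ln2/29 ≈ 0.023902 h⁻¹; fraction remaining f = e^(−kτ) = e^(−0.023902×35) ≈ 0.4332.
Accumulation ratio R = 1/(1 − f) ≈ 1/0.5668 ≈ 1.7643.
Each bolus raises the concentration by D/Vd = 2165/155 ≈ 13.968 mcg/mL.
Steady-state peak Cmax,ss = C₀·R ≈ 13.968 × 1.7643 ≈ 24.644 mcg/mL.
Peak 24.6 mcg/mL vs MTC 24 mcg/mL: exceeds toxic threshold.

24.6 mcg/mL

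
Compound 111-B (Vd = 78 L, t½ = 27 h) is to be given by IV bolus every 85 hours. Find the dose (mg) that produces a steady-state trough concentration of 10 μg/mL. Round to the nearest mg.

6135 mg

τ/t½ = 85/27 ≈ 3.1481, so f = (1/2)^(85/27) ≈ 0.112801.
Cmin,ss = (D/Vd)·f/(1−f), so D = Cmin,ss·Vd·(1−f)/f.
D = 10 × 78 × (1−f)/f ≈ 10 × 78 × 7.86517 ≈ 6134.83 mg.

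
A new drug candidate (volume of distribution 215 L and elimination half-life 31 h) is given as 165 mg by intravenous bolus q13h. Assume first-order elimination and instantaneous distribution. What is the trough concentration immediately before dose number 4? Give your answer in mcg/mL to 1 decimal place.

1.3 mcg/mL

f = (1/2)^(τ/t½) = (1/2)^(13/31) ≈ 0.7478.
C₀ = D/Vd = 165/215 ≈ 0.767 mcg/mL.
Before the 4th dose, 3 doses have been given. Superposition: Cmin = C₀·(f + f² + … + f^3).
≈ 0.767 × (0.7478 + 0.5592 + 0.4182) ≈ 0.767 × 1.7252 ≈ 1.323 mcg/mL.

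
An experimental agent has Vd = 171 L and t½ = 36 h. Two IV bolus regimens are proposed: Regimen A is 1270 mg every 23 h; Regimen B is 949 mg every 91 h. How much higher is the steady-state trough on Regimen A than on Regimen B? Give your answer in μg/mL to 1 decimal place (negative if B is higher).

12.2 μg/mL

Regimen A: f = (1/2)^(23/36) ≈ 0.6422; Cmin,ss = (1270/171)·f/(1−f) ≈ 13.330 μg/mL.
Regimen B: f = (1/2)^(91/36) ≈ 0.1734; Cmin,ss = (949/171)·f/(1−f) ≈ 1.164 μg/mL.
Difference ≈ 13.330 − 1.164 ≈ 12.166 μg/mL.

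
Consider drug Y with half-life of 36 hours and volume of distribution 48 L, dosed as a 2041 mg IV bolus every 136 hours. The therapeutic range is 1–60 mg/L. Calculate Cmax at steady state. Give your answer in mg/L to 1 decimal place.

45.9 mg/L

τ/t½ = 136/36 ≈ 3.7778, so fraction remaining f = (1/2)^(136/36) ≈ 0.0729.
Accumulation ratio R = 1/(1 − f) ≈ 1/0.9271 ≈ 1.0786.
Single-dose peak C₀ = D/Vd = 2041/48 ≈ 42.521 mg/L.
Cmax,ss = C₀/(1 − f) ≈ 42.521/0.9271 ≈ 45.865 mg/L.
Peak 45.9 mg/L vs MTC 60 mg/L: below toxic threshold.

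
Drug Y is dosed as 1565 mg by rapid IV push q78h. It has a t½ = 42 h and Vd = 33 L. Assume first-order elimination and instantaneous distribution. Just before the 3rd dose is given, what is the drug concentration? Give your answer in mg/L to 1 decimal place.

f = (1/2)^(τ/t½) = (1/2)^(78/42) ≈ 0.2760.
C₀ = D/Vd = 1565/33 ≈ 47.424 mg/L.
Before the 3rd dose, 2 doses have been given. Superposition: Cmin = C₀·(f + f²).
≈ 47.424 × (0.2760 + 0.0762) ≈ 47.424 × 0.3522 ≈ 16.703 mg/L.

16.7 mg/L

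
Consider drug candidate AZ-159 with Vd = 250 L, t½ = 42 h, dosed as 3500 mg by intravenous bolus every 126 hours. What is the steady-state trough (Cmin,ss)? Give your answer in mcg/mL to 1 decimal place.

2.0 mcg/mL

τ = 126 h = 3 half-lives, so f = (1/2)^3 = 0.125.
Accumulation ratio R = 1/(1 − f) = 1/0.875 = 8/7.
Single-dose peak C₀ = D/Vd = 3500/250 = 14 mcg/mL.
Steady-state peak Cmax,ss = C₀·R = 14 × 8/7 ≈ 16.000 mcg/mL.
Steady-state trough Cmin,ss = Cmax,ss·f ≈ 16.000 × 0.125 ≈ 2.000 mcg/mL.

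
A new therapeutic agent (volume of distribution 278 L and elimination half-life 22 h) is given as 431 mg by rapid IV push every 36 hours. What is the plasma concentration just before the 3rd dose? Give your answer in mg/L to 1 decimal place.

f = (1/2)^(τ/t½) = (1/2)^(36/22) ≈ 0.3217.
C₀ = D/Vd = 431/278 ≈ 1.550 mg/L.
Before the 3rd dose, 2 doses have been given. Superposition: Cmin = C₀·(f + f²).
≈ 1.550 × (0.3217 + 0.1035) ≈ 1.550 × 0.4252 ≈ 0.659 mg/L.

0.7 mg/L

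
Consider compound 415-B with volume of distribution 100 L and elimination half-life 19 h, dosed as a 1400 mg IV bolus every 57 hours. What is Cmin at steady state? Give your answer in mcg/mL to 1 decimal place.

τ = 57 h = 3 half-lives, so f = (1/2)^3 = 0.125.
At steady state, R = 1/(1 − 0.125) = 8/7.
Single-dose peak C₀ = D/Vd = 1400/100 = 14 mcg/mL.
Steady-state peak Cmax,ss = C₀·R = 14 × 8/7 ≈ 16.000 mcg/mL.
Steady-state trough Cmin,ss = Cmax,ss·f ≈ 16.000 × 0.125 ≈ 2.000 mcg/mL.

2.0 mcg/mL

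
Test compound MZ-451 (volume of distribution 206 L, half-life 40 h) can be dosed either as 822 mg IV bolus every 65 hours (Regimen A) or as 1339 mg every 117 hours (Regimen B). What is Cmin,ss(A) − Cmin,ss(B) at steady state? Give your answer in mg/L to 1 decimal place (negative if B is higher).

Regimen A: f = (1/2)^(65/40) ≈ 0.3242; Cmin,ss = (822/206)·f/(1−f) ≈ 1.914 mg/L.
Regimen B: f = (1/2)^(117/40) ≈ 0.1317; Cmin,ss = (1339/206)·f/(1−f) ≈ 0.986 mg/L.
Difference ≈ 1.914 − 0.986 ≈ 0.928 mg/L.

0.9 mg/L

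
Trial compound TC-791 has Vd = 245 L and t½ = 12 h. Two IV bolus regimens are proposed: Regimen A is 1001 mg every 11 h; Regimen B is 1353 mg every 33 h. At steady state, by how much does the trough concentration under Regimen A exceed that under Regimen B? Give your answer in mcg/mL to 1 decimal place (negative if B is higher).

Regimen A: f = (1/2)^(11/12) ≈ 0.5297; Cmin,ss = (1001/245)·f/(1−f) ≈ 4.602 mcg/mL.
Regimen B: f = (1/2)^(33/12) ≈ 0.1487; Cmin,ss = (1353/245)·f/(1−f) ≈ 0.965 mcg/mL.
Difference ≈ 4.602 − 0.965 ≈ 3.637 mcg/mL.

3.6 mcg/mL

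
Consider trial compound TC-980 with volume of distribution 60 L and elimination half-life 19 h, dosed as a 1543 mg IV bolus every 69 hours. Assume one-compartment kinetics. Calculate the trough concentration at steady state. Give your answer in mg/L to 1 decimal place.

k = ln2/t½ = ln2/19 ≈ 0.036481 h⁻¹; fraction remaining f = e^(−kτ) = e^(−0.036481×69) ≈ 0.0807.
Accumulation ratio R = 1/(1 − f) ≈ 1/0.9193 ≈ 1.0878.
Each bolus raises the concentration by D/Vd = 1543/60 ≈ 25.717 mg/L.
Cmax,ss = C₀/(1 − f) ≈ 25.717/0.9193 ≈ 27.975 mg/L.
Steady-state trough Cmin,ss = Cmax,ss·f ≈ 27.975 × 0.0807 ≈ 2.258 mg/L.

2.3 mg/L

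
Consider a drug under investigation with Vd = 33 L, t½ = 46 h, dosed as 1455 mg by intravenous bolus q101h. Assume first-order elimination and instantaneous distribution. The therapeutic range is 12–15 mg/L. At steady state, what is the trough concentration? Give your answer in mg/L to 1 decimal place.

12.3 mg/L

k = ln2/t½ = ln2/46 ≈ 0.015068 h⁻¹; fraction remaining f = e^(−kτ) = e^(−0.015068×101) ≈ 0.2183.
At steady state, accumulation factor R = 1/(1 − e^(−kτ)) ≈ 1.2793.
Each bolus raises the concentration by D/Vd = 1455/33 ≈ 44.091 mg/L.
Steady-state peak Cmax,ss = C₀·R ≈ 44.091 × 1.2793 ≈ 56.406 mg/L.
One interval later, Cmin,ss = Cmax,ss·e^(−kτ) ≈ 56.406 × 0.2183 ≈ 12.313 mg/L.
Trough 12.3 mg/L vs MEC 12 mg/L: adequate.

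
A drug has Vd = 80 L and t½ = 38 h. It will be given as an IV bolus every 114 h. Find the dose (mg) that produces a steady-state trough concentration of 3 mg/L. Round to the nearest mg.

1680 mg

τ/t½ = 114/38 ≈ 3, so f = (1/2)^(114/38) ≈ 0.125000.
Cmin,ss = (D/Vd)·f/(1−f), so D = Cmin,ss·Vd·(1−f)/f.
D = 3 × 80 × (1−f)/f ≈ 3 × 80 × 7.00000 ≈ 1680.00 mg.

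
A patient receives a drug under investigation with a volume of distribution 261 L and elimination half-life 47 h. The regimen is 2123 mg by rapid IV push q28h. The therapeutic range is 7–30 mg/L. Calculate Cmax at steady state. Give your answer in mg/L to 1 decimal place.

Over one 28-h interval, 28/47 ≈ 0.59574 half-lives elapse, leaving f ≈ 0.6617 of each dose.
At steady state, accumulation factor R = 1/(1 − e^(−kτ)) ≈ 2.9560.
Single-dose peak C₀ = D/Vd = 2123/261 ≈ 8.134 mg/L.
Steady-state peak Cmax,ss = C₀·R ≈ 8.134 × 2.9560 ≈ 24.044 mg/L.
Peak 24.0 mg/L vs MTC 30 mg/L: below toxic threshold.

24.0 mg/L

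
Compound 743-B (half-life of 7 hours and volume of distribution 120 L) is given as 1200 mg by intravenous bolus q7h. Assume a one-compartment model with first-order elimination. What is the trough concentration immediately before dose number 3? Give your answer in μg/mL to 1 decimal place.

7.5 μg/mL

f = (1/2)^(τ/t½) = (1/2)^(7/7) ≈ 0.5000.
C₀ = D/Vd = 1200/120 ≈ 10.000 μg/mL.
Before the 3rd dose, 2 doses have been given. Superposition: Cmin = C₀·(f + f²).
≈ 10.000 × (0.5000 + 0.2500) ≈ 10.000 × 0.7500 ≈ 7.500 μg/mL.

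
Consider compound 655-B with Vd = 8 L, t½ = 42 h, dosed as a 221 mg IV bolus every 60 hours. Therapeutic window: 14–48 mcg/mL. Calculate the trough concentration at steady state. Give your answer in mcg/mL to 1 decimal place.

τ/t½ = 60/42 ≈ 1.4286, so fraction remaining f = (1/2)^(60/42) ≈ 0.3715.
Each bolus raises the concentration by D/Vd = 221/8 ≈ 27.625 mcg/mL.
Steady-state trough Cmin,ss = C₀·f/(1−f) ≈ 27.625 × 0.3715/0.6285 ≈ 16.329 mcg/mL.
Trough 16.3 mcg/mL vs MEC 14 mcg/mL: adequate.

16.3 mcg/mL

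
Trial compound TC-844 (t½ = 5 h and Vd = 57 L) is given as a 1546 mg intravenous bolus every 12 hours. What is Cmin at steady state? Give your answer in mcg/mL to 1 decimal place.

6.3 mcg/mL

τ/t½ = 12/5 ≈ 2.4, so fraction remaining f = (1/2)^(12/5) ≈ 0.1895.
Accumulation ratio R = 1/(1 − f) ≈ 1/0.8105 ≈ 1.2338.
Single-dose peak C₀ = D/Vd = 1546/57 ≈ 27.123 mcg/mL.
Cmax,ss = C₀/(1 − f) ≈ 27.123/0.8105 ≈ 33.465 mcg/mL.
One interval later, Cmin,ss = Cmax,ss·e^(−kτ) ≈ 33.465 × 0.1895 ≈ 6.342 mcg/mL.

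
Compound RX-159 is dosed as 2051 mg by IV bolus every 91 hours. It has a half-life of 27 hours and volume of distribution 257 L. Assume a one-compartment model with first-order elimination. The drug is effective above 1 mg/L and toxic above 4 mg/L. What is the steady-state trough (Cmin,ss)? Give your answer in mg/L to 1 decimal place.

0.9 mg/L

τ/t½ = 91/27 ≈ 3.3704, so fraction remaining f = (1/2)^(91/27) ≈ 0.0967.
Accumulation ratio R = 1/(1 − f) ≈ 1/0.9033 ≈ 1.1071.
Each bolus raises the concentration by D/Vd = 2051/257 ≈ 7.981 mg/L.
Cmax,ss = C₀/(1 − f) ≈ 7.981/0.9033 ≈ 8.835 mg/L.
One interval later, Cmin,ss = Cmax,ss·e^(−kτ) ≈ 8.835 × 0.0967 ≈ 0.854 mg/L.
Trough 0.9 mg/L vs MEC 1 mg/L: subtherapeutic.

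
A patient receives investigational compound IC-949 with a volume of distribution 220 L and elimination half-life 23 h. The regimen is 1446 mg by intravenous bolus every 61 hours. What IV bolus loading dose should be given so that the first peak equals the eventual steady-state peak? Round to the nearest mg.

1720 mg

f = (1/2)^(61/23) ≈ 0.159080; accumulation ratio R = 1/(1−f) ≈ 1.18917.
Loading dose to hit Cmax,ss on first dose: D_load = D_maint·R ≈ 1446 × 1.18917 ≈ 1719.54 mg.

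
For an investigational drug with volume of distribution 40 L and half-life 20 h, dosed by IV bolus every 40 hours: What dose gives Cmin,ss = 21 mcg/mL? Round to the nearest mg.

2520 mg

τ/t½ = 40/20 ≈ 2, so f = (1/2)^(40/20) ≈ 0.250000.
Cmin,ss = (D/Vd)·f/(1−f), so D = Cmin,ss·Vd·(1−f)/f.
D = 21 × 40 × (1−f)/f ≈ 21 × 40 × 3.00000 ≈ 2520.00 mg.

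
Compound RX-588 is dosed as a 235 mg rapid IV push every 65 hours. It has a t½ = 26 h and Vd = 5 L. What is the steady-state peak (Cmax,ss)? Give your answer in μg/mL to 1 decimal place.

57.1 μg/mL

Over one 65-h interval, 65/26 ≈ 2.5 half-lives elapse, leaving f ≈ 0.1768 of each dose.
Accumulation ratio R = 1/(1 − f) ≈ 1/0.8232 ≈ 1.2148.
Single-dose peak C₀ = D/Vd = 235/5 ≈ 47.000 μg/mL.
Steady-state peak Cmax,ss = C₀·R ≈ 47.000 × 1.2148 ≈ 57.096 μg/mL.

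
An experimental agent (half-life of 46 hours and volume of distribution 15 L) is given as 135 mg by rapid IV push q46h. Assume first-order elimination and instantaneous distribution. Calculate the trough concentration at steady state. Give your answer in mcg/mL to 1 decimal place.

9.0 mcg/mL

The dosing interval is 1 half-life, so f = 2^(−1) = 0.5.
Accumulation ratio R = 1/(1 − f) = 1/0.5 = 2/1.
Single-dose peak C₀ = D/Vd = 135/15 = 9 mcg/mL.
Steady-state peak Cmax,ss = C₀·R = 9 × 2/1 ≈ 18.000 mcg/mL.
Steady-state trough Cmin,ss = Cmax,ss·f ≈ 18.000 × 0.5 ≈ 9.000 mcg/mL.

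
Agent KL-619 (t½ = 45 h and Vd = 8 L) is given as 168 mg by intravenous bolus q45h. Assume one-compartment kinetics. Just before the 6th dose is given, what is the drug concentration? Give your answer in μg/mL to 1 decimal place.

20.3 μg/mL

f = (1/2)^(τ/t½) = (1/2)^(45/45) ≈ 0.5000.
C₀ = D/Vd = 168/8 ≈ 21.000 μg/mL.
Before the 6th dose, 5 doses have been given. Superposition: Cmin = C₀·(f + f² + … + f^5).
≈ 21.000 × (0.5000 + 0.2500 + 0.1250 + 0.0625 + 0.0313) ≈ 21.000 × 0.9688 ≈ 20.345 μg/mL.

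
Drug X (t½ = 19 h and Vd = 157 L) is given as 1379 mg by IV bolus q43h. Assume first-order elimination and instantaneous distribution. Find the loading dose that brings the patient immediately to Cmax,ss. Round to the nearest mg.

1742 mg

f = (1/2)^(43/19) ≈ 0.208316; accumulation ratio R = 1/(1−f) ≈ 1.26313.
Loading dose to hit Cmax,ss on first dose: D_load = D_maint·R ≈ 1379 × 1.26313 ≈ 1741.86 mg.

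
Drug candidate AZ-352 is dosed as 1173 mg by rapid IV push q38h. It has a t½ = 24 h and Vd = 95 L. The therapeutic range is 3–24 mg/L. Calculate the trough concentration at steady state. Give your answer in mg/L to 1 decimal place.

τ/t½ = 38/24 ≈ 1.5833, so fraction remaining f = (1/2)^(38/24) ≈ 0.3337.
Accumulation ratio R = 1/(1 − f) ≈ 1/0.6663 ≈ 1.5008.
Each bolus raises the concentration by D/Vd = 1173/95 ≈ 12.347 mg/L.
Steady-state peak Cmax,ss = C₀·R ≈ 12.347 × 1.5008 ≈ 18.530 mg/L.
Steady-state trough Cmin,ss = Cmax,ss·f ≈ 18.530 × 0.3337 ≈ 6.183 mg/L.
Trough 6.2 mg/L vs MEC 3 mg/L: adequate.

6.2 mg/L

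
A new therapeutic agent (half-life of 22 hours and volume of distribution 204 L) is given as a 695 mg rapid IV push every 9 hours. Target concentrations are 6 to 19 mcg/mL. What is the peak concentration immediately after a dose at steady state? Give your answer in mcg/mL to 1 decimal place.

Over one 9-h interval, 9/22 ≈ 0.40909 half-lives elapse, leaving f ≈ 0.7531 of each dose.
At steady state, accumulation factor R = 1/(1 − e^(−kτ)) ≈ 4.0502.
Each bolus raises the concentration by D/Vd = 695/204 ≈ 3.407 mcg/mL.
Steady-state peak Cmax,ss = C₀·R ≈ 3.407 × 4.0502 ≈ 13.799 mcg/mL.
Peak 13.8 mcg/mL vs MTC 19 mcg/mL: below toxic threshold.

13.8 mcg/mL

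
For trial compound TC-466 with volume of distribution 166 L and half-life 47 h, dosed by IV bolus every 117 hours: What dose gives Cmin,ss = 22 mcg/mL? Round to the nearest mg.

16855 mg

τ/t½ = 117/47 ≈ 2.4894, so f = (1/2)^(117/47) ≈ 0.178085.
Cmin,ss = (D/Vd)·f/(1−f), so D = Cmin,ss·Vd·(1−f)/f.
D = 22 × 166 × (1−f)/f ≈ 22 × 166 × 4.61530 ≈ 16855.08 mg.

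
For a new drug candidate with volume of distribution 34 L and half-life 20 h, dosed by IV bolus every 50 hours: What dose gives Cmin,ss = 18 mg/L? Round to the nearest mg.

τ/t½ = 50/20 ≈ 2.5, so f = (1/2)^(50/20) ≈ 0.176777.
Cmin,ss = (D/Vd)·f/(1−f), so D = Cmin,ss·Vd·(1−f)/f.
D = 18 × 34 × (1−f)/f ≈ 18 × 34 × 4.65684 ≈ 2849.99 mg.

2850 mg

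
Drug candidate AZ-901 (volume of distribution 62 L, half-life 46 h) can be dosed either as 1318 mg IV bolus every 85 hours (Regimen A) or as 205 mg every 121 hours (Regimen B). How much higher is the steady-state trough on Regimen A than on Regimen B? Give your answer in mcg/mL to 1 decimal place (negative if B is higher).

Regimen A: f = (1/2)^(85/46) ≈ 0.2778; Cmin,ss = (1318/62)·f/(1−f) ≈ 8.177 mcg/mL.
Regimen B: f = (1/2)^(121/46) ≈ 0.1615; Cmin,ss = (205/62)·f/(1−f) ≈ 0.637 mcg/mL.
Difference ≈ 8.177 − 0.637 ≈ 7.540 mcg/mL.

7.5 mcg/mL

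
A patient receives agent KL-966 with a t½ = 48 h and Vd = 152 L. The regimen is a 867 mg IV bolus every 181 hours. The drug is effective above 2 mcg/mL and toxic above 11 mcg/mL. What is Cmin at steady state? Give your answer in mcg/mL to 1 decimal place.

τ/t½ = 181/48 ≈ 3.7708, so fraction remaining f = (1/2)^(181/48) ≈ 0.0733.
Accumulation ratio R = 1/(1 − f) ≈ 1/0.9267 ≈ 1.0791.
Single-dose peak C₀ = D/Vd = 867/152 ≈ 5.704 mcg/mL.
Steady-state peak Cmax,ss = C₀·R ≈ 5.704 × 1.0791 ≈ 6.155 mcg/mL.
Steady-state trough Cmin,ss = Cmax,ss·f ≈ 6.155 × 0.0733 ≈ 0.451 mcg/mL.
Trough 0.5 mcg/mL vs MEC 2 mcg/mL: subtherapeutic.

0.5 mcg/mL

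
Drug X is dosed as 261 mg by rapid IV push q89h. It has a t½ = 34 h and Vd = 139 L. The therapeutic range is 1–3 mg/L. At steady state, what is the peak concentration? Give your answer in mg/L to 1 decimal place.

τ/t½ = 89/34 ≈ 2.6176, so fraction remaining f = (1/2)^(89/34) ≈ 0.1629.
Accumulation ratio R = 1/(1 − f) ≈ 1/0.8371 ≈ 1.1946.
Each bolus raises the concentration by D/Vd = 261/139 ≈ 1.878 mg/L.
Steady-state peak Cmax,ss = C₀·R ≈ 1.878 × 1.1946 ≈ 2.243 mg/L.
Peak 2.2 mg/L vs MTC 3 mg/L: below toxic threshold.

2.2 mg/L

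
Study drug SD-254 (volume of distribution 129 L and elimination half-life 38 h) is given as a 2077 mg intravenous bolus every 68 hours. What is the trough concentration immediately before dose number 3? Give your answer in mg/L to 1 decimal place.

f = (1/2)^(τ/t½) = (1/2)^(68/38) ≈ 0.2893.
C₀ = D/Vd = 2077/129 ≈ 16.101 mg/L.
Before the 3rd dose, 2 doses have been given. Superposition: Cmin = C₀·(f + f²).
≈ 16.101 × (0.2893 + 0.0837) ≈ 16.101 × 0.3730 ≈ 6.006 mg/L.

6.0 mg/L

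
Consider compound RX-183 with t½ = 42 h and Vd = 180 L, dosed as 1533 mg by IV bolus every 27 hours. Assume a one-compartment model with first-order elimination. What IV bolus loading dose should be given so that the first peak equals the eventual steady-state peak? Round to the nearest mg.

f = (1/2)^(27/42) ≈ 0.640443; accumulation ratio R = 1/(1−f) ≈ 2.78120.
Loading dose to hit Cmax,ss on first dose: D_load = D_maint·R ≈ 1533 × 2.78120 ≈ 4263.58 mg.

4264 mg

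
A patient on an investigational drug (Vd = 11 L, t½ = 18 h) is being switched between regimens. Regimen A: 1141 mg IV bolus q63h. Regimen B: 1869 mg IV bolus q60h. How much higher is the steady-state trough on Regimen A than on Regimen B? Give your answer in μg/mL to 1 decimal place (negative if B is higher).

-8.7 μg/mL

Regimen A: f = (1/2)^(63/18) ≈ 0.0884; Cmin,ss = (1141/11)·f/(1−f) ≈ 10.059 μg/mL.
Regimen B: f = (1/2)^(60/18) ≈ 0.0992; Cmin,ss = (1869/11)·f/(1−f) ≈ 18.711 μg/mL.
Difference ≈ 10.059 − 18.711 ≈ -8.652 μg/mL.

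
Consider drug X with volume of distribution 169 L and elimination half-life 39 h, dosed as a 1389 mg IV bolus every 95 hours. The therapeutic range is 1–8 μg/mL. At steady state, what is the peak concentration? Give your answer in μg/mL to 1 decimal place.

k = ln2/t½ = ln2/39 ≈ 0.017773 h⁻¹; fraction remaining f = e^(−kτ) = e^(−0.017773×95) ≈ 0.1848.
Accumulation ratio R = 1/(1 − f) ≈ 1/0.8152 ≈ 1.2267.
Single-dose peak C₀ = D/Vd = 1389/169 ≈ 8.219 μg/mL.
Cmax,ss = C₀/(1 − f) ≈ 8.219/0.8152 ≈ 10.082 μg/mL.
Peak 10.1 μg/mL vs MTC 8 μg/mL: exceeds toxic threshold.

10.1 μg/mL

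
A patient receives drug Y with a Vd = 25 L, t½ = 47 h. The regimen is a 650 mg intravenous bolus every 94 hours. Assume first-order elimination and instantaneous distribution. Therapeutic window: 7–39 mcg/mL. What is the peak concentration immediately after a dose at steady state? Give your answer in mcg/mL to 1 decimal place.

τ = 94 h = 2 half-lives, so f = (1/2)^2 = 0.25.
Accumulation ratio R = 1/(1 − f) = 1/0.75 = 4/3.
Single-dose peak C₀ = D/Vd = 650/25 = 26 mcg/mL.
Steady-state peak Cmax,ss = C₀·R = 26 × 4/3 ≈ 34.667 mcg/mL.
Peak 34.7 mcg/mL vs MTC 39 mcg/mL: below toxic threshold.

34.7 mcg/mL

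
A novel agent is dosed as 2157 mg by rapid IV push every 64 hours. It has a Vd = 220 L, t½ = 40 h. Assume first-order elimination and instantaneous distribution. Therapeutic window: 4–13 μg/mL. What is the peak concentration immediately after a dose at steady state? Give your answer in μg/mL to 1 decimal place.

14.6 μg/mL

τ/t½ = 64/40 ≈ 1.6, so fraction remaining f = (1/2)^(64/40) ≈ 0.3299.
Accumulation ratio R = 1/(1 − f) ≈ 1/0.6701 ≈ 1.4923.
Single-dose peak C₀ = D/Vd = 2157/220 ≈ 9.805 μg/mL.
Steady-state peak Cmax,ss = C₀·R ≈ 9.805 × 1.4923 ≈ 14.632 μg/mL.
Peak 14.6 μg/mL vs MTC 13 μg/mL: exceeds toxic threshold.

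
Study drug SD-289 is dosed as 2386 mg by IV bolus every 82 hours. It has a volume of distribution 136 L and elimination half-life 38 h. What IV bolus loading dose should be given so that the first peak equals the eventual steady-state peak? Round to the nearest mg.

f = (1/2)^(82/38) ≈ 0.224083; accumulation ratio R = 1/(1−f) ≈ 1.28880.
Loading dose to hit Cmax,ss on first dose: D_load = D_maint·R ≈ 2386 × 1.28880 ≈ 3075.08 mg.

3075 mg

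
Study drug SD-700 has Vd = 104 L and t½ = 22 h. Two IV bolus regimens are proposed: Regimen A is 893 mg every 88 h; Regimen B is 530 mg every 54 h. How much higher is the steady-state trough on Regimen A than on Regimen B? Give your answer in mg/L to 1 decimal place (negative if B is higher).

Regimen A: f = (1/2)^(88/22) ≈ 0.0625; Cmin,ss = (893/104)·f/(1−f) ≈ 0.572 mg/L.
Regimen B: f = (1/2)^(54/22) ≈ 0.1824; Cmin,ss = (530/104)·f/(1−f) ≈ 1.137 mg/L.
Difference ≈ 0.572 − 1.137 ≈ -0.565 mg/L.

-0.6 mg/L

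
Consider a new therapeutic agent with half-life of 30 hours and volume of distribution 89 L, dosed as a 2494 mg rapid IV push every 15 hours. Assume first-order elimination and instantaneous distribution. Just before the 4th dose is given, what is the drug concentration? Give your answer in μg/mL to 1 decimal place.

f = (1/2)^(τ/t½) = (1/2)^(15/30) ≈ 0.7071.
C₀ = D/Vd = 2494/89 ≈ 28.022 μg/mL.
Before the 4th dose, 3 doses have been given. Superposition: Cmin = C₀·(f + f² + … + f^3).
≈ 28.022 × (0.7071 + 0.5000 + 0.3535) ≈ 28.022 × 1.5606 ≈ 43.731 μg/mL.

43.7 μg/mL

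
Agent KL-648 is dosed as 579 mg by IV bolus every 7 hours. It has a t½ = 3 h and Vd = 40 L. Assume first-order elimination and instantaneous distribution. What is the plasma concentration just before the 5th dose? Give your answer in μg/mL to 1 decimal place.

f = (1/2)^(τ/t½) = (1/2)^(7/3) ≈ 0.1984.
C₀ = D/Vd = 579/40 ≈ 14.475 μg/mL.
Before the 5th dose, 4 doses have been given. Superposition: Cmin = C₀·(f + f² + … + f^4).
≈ 14.475 × (0.1984 + 0.0394 + 0.0078 + 0.0015) ≈ 14.475 × 0.2471 ≈ 3.577 μg/mL.

3.6 μg/mL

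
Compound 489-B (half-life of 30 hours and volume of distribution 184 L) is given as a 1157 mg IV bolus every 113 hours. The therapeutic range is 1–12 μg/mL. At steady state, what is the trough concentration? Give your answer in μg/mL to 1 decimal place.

k = ln2/t½ = ln2/30 ≈ 0.023105 h⁻¹; fraction remaining f = e^(−kτ) = e^(−0.023105×113) ≈ 0.0735.
Accumulation ratio R = 1/(1 − f) ≈ 1/0.9265 ≈ 1.0793.
Each bolus raises the concentration by D/Vd = 1157/184 ≈ 6.288 μg/mL.
Cmax,ss = C₀/(1 − f) ≈ 6.288/0.9265 ≈ 6.787 μg/mL.
One interval later, Cmin,ss = Cmax,ss·e^(−kτ) ≈ 6.787 × 0.0735 ≈ 0.499 μg/mL.
Trough 0.5 μg/mL vs MEC 1 μg/mL: subtherapeutic.

0.5 μg/mL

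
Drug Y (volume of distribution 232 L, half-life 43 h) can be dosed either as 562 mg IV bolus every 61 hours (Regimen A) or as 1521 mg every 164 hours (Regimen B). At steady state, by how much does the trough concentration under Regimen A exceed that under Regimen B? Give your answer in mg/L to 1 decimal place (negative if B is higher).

Regimen A: f = (1/2)^(61/43) ≈ 0.3741; Cmin,ss = (562/232)·f/(1−f) ≈ 1.448 mg/L.
Regimen B: f = (1/2)^(164/43) ≈ 0.0711; Cmin,ss = (1521/232)·f/(1−f) ≈ 0.502 mg/L.
Difference ≈ 1.448 − 0.502 ≈ 0.946 mg/L.

0.9 mg/L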